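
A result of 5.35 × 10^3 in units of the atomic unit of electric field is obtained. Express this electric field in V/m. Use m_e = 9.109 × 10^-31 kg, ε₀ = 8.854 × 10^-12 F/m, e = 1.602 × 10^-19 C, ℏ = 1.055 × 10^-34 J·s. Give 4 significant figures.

One atomic unit of electric field: E_au = E_h/(e a₀) = m_e²e⁵/((4πε₀)³ℏ⁴) = 5.131 × 10^11 V/m.
5.35 × 10^3 × 5.131 × 10^11 V/m = 2.745 × 10^15 V/m

2.745 × 10^15 V/m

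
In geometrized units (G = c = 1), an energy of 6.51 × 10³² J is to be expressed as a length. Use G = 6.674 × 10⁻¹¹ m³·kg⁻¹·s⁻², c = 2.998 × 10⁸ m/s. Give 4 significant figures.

5.378 × 10⁻¹² m

Energy → length via G/c⁴.
6.51 × 10³² J × (G/c⁴) = 5.378 × 10⁻¹² m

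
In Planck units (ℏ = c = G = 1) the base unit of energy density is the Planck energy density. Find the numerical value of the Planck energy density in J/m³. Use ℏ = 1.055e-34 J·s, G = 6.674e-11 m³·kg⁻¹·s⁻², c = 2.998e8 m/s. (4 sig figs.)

4.632e113 J/m³

u_P = c⁷/(ℏG²)
  = 2.177e59 / 4.699e-55
  = 4.632e113 J/m³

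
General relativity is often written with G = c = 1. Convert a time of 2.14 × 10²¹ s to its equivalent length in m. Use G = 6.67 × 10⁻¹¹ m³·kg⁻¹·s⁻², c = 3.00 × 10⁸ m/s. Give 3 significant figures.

Time → length via c.
2.14 × 10²¹ s × (c) = 6.42 × 10²⁹ m

6.42 × 10²⁹ m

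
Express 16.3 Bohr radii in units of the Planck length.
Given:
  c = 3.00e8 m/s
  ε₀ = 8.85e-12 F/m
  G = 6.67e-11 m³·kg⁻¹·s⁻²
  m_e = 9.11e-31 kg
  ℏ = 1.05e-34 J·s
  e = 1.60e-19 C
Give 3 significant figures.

Bohr radius: a₀ = 4πε₀ℏ²/(m_e e²) = 5.26e-11 m
Planck length: ℓ_P = √(ℏG/c³) = 1.61e-35 m
16.3 × 5.26e-11 / 1.61e-35 = 5.32e25

5.32e25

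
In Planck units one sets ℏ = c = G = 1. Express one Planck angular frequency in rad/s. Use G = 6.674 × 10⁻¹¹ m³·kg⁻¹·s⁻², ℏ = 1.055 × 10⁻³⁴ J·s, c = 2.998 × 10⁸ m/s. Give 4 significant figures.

1.855 × 10⁴³ rad/s

ω_P = √(c⁵/(ℏG))
  = √(3.440 × 10⁸⁶)
  = 1.855 × 10⁴³ rad/s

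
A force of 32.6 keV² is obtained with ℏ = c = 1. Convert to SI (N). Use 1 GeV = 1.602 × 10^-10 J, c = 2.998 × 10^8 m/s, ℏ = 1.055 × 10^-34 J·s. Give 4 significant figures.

Force is [E]/[L] = [E]²/(ℏc); restore (ℏc)⁻¹.
1 GeV² → 1/(ℏc) × (1 GeV in J)² = 8.114 × 10^5 N.
Convert the energy scale: 32.6 keV² = 3.26 × 10^-11 GeV².
Result: 3.26 × 10^-11 × 8.114 × 10^5 = 2.645 × 10^-5 N.

2.645 × 10^-5 N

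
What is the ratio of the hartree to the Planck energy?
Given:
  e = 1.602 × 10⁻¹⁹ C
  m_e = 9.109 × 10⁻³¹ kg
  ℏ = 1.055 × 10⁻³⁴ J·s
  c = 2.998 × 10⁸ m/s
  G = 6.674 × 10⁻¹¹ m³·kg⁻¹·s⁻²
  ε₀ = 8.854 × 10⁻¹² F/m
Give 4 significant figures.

hartree: E_h = m_e e⁴/(4πε₀ℏ)² = 4.354 × 10⁻¹⁸ J
Planck energy: E_P = √(ℏc⁵/G) = 1.957 × 10⁹ J
ratio = 4.354 × 10⁻¹⁸ / 1.957 × 10⁹ = 2.225 × 10⁻²⁷

2.225 × 10⁻²⁷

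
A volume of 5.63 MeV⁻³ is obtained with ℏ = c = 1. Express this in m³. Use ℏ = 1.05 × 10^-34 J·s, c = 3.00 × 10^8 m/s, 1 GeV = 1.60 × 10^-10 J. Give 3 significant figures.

Volume is [L]³ = [E]⁻³·(ℏc)³.
1 GeV⁻³ → (ℏc)³ × (1 GeV in J)⁻³ = 7.63 × 10^-48 m³.
Convert the energy scale: 5.63 MeV⁻³ = 5.63 × 10^9 GeV⁻³.
Result: 5.63 × 10^9 × 7.63 × 10^-48 = 4.30 × 10^-38 m³.

4.30 × 10^-38 m³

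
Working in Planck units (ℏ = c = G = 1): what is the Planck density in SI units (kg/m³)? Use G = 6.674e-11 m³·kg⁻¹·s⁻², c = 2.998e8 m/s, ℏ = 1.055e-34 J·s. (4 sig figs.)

5.154e96 kg/m³

From ℏ = c = G = 1 the density scale is ρ_P = c⁵/(ℏG²).
  = 2.422e42 / 4.699e-55
  = 5.154e96 kg/m³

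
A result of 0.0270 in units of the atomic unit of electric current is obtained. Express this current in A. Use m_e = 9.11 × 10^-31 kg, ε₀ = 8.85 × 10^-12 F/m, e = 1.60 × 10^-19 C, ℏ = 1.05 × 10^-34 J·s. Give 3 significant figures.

1.80 × 10^-4 A

One atomic unit of electric current: I_au = e E_h/ℏ = m_e e⁵/((4πε₀)²ℏ³) = 6.67 × 10^-3 A.
0.0270 × 6.67 × 10^-3 A = 1.80 × 10^-4 A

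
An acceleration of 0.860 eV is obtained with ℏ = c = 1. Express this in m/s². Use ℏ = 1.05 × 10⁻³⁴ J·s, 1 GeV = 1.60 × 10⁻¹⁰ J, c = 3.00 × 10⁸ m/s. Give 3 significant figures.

3.93 × 10²³ m/s²

Acceleration is [L]/[T]² = c·[E]/ℏ.
1 GeV → c/ℏ × (1 GeV in J) = 4.57 × 10³² m/s².
Convert the energy scale: 0.860 eV = 8.60 × 10⁻¹⁰ GeV.
Result: 8.60 × 10⁻¹⁰ × 4.57 × 10³² = 3.93 × 10²³ m/s².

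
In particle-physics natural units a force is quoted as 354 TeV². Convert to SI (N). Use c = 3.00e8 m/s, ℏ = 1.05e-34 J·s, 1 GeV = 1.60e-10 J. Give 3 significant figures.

2.88e14 N

Force is [E]/[L] = [E]²/(ℏc); restore (ℏc)⁻¹.
1 GeV² → 1/(ℏc) × (1 GeV in J)² = 8.13e5 N.
Convert the energy scale: 354 TeV² = 3.54e8 GeV².
Result: 3.54e8 × 8.13e5 = 2.88e14 N.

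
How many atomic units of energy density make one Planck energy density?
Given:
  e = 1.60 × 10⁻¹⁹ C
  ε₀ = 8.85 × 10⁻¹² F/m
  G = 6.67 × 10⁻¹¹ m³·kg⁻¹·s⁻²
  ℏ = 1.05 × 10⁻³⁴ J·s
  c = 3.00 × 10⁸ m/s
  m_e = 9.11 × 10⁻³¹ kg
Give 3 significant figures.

1.55 × 10¹⁰⁰

Planck energy density: u_P = c⁷/(ℏG²) = 4.68 × 10¹¹³ J/m³
atomic unit of energy density: u_au = E_h/a₀³ = m_e⁴e¹⁰/((4πε₀)⁵ℏ⁸) = 3.01 × 10¹³ J/m³
ratio = 4.68 × 10¹¹³ / 3.01 × 10¹³ = 1.55 × 10¹⁰⁰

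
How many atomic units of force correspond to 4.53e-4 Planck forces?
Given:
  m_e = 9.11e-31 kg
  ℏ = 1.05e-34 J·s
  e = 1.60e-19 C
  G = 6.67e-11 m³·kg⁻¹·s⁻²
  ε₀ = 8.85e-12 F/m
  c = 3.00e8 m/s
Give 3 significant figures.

6.61e47

Planck force: F_P = c⁴/G = 1.21e44 N
atomic unit of force: F_au = E_h/a₀ = m_e²e⁶/((4πε₀)³ℏ⁴) = 8.33e-8 N
4.53e-4 × 1.21e44 / 8.33e-8 = 6.61e47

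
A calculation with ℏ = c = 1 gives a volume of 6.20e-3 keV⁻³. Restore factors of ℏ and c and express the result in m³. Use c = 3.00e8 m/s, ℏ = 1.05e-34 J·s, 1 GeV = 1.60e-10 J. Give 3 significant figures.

Volume is [L]³ = [E]⁻³·(ℏc)³.
1 GeV⁻³ → (ℏc)³ × (1 GeV in J)⁻³ = 7.63e-48 m³.
Convert the energy scale: 6.20e-3 keV⁻³ = 6.20e15 GeV⁻³.
Result: 6.20e15 × 7.63e-48 = 4.73e-32 m³.

4.73e-32 m³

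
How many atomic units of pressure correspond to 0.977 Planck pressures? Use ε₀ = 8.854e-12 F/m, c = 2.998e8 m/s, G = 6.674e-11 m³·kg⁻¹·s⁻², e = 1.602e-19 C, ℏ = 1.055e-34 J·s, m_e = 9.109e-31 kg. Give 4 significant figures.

Planck pressure: p_P = c⁷/(ℏG²) = 4.632e113 Pa
atomic unit of pressure: P_au = E_h/a₀³ = m_e⁴e¹⁰/((4πε₀)⁵ℏ⁸) = 2.929e13 Pa
0.977 × 4.632e113 / 2.929e13 = 1.545e100

1.545e100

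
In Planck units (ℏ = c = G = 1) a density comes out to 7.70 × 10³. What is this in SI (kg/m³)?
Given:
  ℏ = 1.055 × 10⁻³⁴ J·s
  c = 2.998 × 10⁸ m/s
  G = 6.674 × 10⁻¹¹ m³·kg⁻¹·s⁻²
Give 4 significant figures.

One Planck density: ρ_P = c⁵/(ℏG²) = 5.154 × 10⁹⁶ kg/m³.
7.70 × 10³ × 5.154 × 10⁹⁶ kg/m³ = 3.968 × 10¹⁰⁰ kg/m³

3.968 × 10¹⁰⁰ kg/m³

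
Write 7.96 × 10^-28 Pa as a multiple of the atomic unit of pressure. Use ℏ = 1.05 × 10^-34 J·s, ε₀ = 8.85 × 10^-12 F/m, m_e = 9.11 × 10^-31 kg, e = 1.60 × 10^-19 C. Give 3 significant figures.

atomic unit of pressure: P_au = E_h/a₀³ = m_e⁴e¹⁰/((4πε₀)⁵ℏ⁸) = 3.01 × 10^13 Pa.
7.96 × 10^-28 / 3.01 × 10^13 = 2.64 × 10^-41

2.64 × 10^-41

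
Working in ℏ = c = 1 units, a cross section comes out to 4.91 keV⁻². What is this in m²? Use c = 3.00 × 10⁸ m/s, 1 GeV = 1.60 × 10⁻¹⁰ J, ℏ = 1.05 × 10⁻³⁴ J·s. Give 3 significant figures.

1.90 × 10⁻¹⁹ m²

Area is [L]² = [E]⁻²·(ℏc)²; restore (ℏc)².
1 GeV⁻² → (ℏc)² × (1 GeV in J)⁻² = 3.88 × 10⁻³² m².
Convert the energy scale: 4.91 keV⁻² = 4.91 × 10¹² GeV⁻².
Result: 4.91 × 10¹² × 3.88 × 10⁻³² = 1.90 × 10⁻¹⁹ m².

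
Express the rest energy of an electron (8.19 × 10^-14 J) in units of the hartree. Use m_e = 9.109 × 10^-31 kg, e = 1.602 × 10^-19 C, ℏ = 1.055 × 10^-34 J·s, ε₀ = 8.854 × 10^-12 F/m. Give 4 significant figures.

hartree: E_h = m_e e⁴/(4πε₀ℏ)² = 4.354 × 10^-18 J.
8.19 × 10^-14 / 4.354 × 10^-18 = 1.881 × 10^4

1.881 × 10^4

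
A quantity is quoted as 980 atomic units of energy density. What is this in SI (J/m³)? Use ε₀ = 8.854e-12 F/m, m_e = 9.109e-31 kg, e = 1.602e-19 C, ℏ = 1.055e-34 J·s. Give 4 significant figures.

One atomic unit of energy density: u_au = E_h/a₀³ = m_e⁴e¹⁰/((4πε₀)⁵ℏ⁸) = 2.929e13 J/m³.
980 × 2.929e13 J/m³ = 2.871e16 J/m³

2.871e16 J/m³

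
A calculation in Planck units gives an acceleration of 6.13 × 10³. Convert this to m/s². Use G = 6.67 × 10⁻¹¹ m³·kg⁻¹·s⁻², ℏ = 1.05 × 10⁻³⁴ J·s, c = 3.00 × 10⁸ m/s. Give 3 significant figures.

One Planck acceleration: a_P = √(c⁷/(ℏG)) = 5.59 × 10⁵¹ m/s².
6.13 × 10³ × 5.59 × 10⁵¹ m/s² = 3.43 × 10⁵⁵ m/s²

3.43 × 10⁵⁵ m/s²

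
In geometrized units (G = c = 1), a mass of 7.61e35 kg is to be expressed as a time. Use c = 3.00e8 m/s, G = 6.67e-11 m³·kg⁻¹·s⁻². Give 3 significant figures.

Mass → time via G/c³.
7.61e35 kg × (G/c³) = 1.88 s

1.88 s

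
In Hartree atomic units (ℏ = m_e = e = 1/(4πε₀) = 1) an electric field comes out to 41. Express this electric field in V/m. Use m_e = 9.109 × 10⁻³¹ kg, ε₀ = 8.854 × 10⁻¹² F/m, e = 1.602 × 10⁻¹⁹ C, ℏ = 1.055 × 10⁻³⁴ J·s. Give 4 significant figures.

2.104 × 10¹³ V/m

One atomic unit of electric field: E_au = E_h/(e a₀) = m_e²e⁵/((4πε₀)³ℏ⁴) = 5.131 × 10¹¹ V/m.
41 × 5.131 × 10¹¹ V/m = 2.104 × 10¹³ V/m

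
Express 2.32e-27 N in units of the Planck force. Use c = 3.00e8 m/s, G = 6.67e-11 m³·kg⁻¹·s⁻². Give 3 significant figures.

1.91e-71

Planck force: F_P = c⁴/G = 1.21e44 N.
2.32e-27 / 1.21e44 = 1.91e-71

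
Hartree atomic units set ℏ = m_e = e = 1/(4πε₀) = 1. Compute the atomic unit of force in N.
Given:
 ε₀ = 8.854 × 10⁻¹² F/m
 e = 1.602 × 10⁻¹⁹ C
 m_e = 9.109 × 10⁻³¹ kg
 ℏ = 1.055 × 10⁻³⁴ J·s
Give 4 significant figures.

8.220 × 10⁻⁸ N

From ℏ = m_e = e = 1/(4πε₀) = 1 the force scale is F_au = E_h/a₀ = m_e²e⁶/((4πε₀)³ℏ⁴).
E_h = 4.354 × 10⁻¹⁸ J
a₀ = 5.297 × 10⁻¹¹ m
E_h/a₀ = 8.220 × 10⁻⁸ N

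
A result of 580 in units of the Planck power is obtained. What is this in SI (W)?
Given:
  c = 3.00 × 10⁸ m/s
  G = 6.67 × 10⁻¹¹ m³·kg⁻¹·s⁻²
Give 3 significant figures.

2.11 × 10⁵⁵ W

One Planck power: P_P = c⁵/G = 3.64 × 10⁵² W.
580 × 3.64 × 10⁵² W = 2.11 × 10⁵⁵ W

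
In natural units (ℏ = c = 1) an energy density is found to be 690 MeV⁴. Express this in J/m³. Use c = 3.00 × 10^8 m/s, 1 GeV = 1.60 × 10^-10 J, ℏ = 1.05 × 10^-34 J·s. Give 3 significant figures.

[E]/[L]³ = [E]⁴/(ℏc)³; restore (ℏc)⁻³.
1 GeV⁴ → 1/(ℏc)³ × (1 GeV in J)⁴ = 2.10 × 10^37 J/m³.
Convert the energy scale: 690 MeV⁴ = 6.90 × 10^-10 GeV⁴.
Result: 6.90 × 10^-10 × 2.10 × 10^37 = 1.45 × 10^28 J/m³.

1.45 × 10^28 J/m³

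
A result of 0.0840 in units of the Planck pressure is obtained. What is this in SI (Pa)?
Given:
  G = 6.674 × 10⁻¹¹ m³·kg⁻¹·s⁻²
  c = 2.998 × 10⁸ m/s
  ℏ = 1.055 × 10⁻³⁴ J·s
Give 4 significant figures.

One Planck pressure: p_P = c⁷/(ℏG²) = 4.632 × 10¹¹³ Pa.
0.0840 × 4.632 × 10¹¹³ Pa = 3.891 × 10¹¹² Pa

3.891 × 10¹¹² Pa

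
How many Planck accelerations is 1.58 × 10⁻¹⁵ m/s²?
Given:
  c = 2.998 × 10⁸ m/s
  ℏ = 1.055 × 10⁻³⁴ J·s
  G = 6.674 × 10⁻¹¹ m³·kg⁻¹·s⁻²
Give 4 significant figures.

2.842 × 10⁻⁶⁷

Planck acceleration: a_P = √(c⁷/(ℏG)) = 5.560 × 10⁵¹ m/s².
1.58 × 10⁻¹⁵ / 5.560 × 10⁵¹ = 2.842 × 10⁻⁶⁷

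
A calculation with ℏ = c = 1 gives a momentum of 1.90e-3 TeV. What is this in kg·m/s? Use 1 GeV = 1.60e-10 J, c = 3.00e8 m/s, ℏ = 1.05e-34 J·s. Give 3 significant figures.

Momentum is [E]/c; divide by c.
1 GeV → 1/c × (1 GeV in J) = 5.33e-19 kg·m/s.
Convert the energy scale: 1.90e-3 TeV = 1.90 GeV.
Result: 1.90 × 5.33e-19 = 1.01e-18 kg·m/s.

1.01e-18 kg·m/s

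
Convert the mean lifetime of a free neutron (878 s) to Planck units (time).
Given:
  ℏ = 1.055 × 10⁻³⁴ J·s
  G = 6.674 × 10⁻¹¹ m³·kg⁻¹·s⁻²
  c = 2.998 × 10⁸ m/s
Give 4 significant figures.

Planck time: t_P = √(ℏG/c⁵) = 5.392 × 10⁻⁴⁴ s.
878 / 5.392 × 10⁻⁴⁴ = 1.628 × 10⁴⁶

1.628 × 10⁴⁶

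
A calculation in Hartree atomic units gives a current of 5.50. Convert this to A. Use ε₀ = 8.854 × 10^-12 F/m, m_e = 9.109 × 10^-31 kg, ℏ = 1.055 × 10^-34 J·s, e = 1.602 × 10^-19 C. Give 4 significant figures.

One atomic unit of electric current: I_au = e E_h/ℏ = m_e e⁵/((4πε₀)²ℏ³) = 6.612 × 10^-3 A.
5.50 × 6.612 × 10^-3 A = 0.03637 A

0.03637 A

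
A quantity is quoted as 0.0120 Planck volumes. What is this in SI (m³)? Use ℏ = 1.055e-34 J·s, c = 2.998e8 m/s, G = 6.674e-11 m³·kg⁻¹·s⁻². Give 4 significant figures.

5.069e-107 m³

One Planck volume: V_P = (ℏG/c³)^(3/2) = 4.224e-105 m³.
0.0120 × 4.224e-105 m³ = 5.069e-107 m³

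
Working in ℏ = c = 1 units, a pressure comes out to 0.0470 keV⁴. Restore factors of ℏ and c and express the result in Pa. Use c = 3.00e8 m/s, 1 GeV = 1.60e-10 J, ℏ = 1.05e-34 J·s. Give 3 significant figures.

Pressure is [E]/[L]³ = [E]⁴/(ℏc)³.
1 GeV⁴ → 1/(ℏc)³ × (1 GeV in J)⁴ = 2.10e37 Pa.
Convert the energy scale: 0.0470 keV⁴ = 4.70e-26 GeV⁴.
Result: 4.70e-26 × 2.10e37 = 9.85e11 Pa.

9.85e11 Pa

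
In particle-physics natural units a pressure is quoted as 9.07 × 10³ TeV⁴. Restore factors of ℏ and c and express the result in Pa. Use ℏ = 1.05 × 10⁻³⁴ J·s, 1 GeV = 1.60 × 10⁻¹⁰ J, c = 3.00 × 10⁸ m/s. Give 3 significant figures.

Pressure is [E]/[L]³ = [E]⁴/(ℏc)³.
1 GeV⁴ → 1/(ℏc)³ × (1 GeV in J)⁴ = 2.10 × 10³⁷ Pa.
Convert the energy scale: 9.07 × 10³ TeV⁴ = 9.07 × 10¹⁵ GeV⁴.
Result: 9.07 × 10¹⁵ × 2.10 × 10³⁷ = 1.90 × 10⁵³ Pa.

1.90 × 10⁵³ Pa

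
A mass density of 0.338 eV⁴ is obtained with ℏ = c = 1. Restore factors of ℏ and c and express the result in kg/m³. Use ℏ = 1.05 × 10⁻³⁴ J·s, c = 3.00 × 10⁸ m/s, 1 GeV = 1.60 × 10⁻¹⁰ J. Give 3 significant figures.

7.87 × 10⁻¹⁷ kg/m³

Mass density is [E]/(c²[L]³) = [E]⁴/(ℏ³c⁵).
1 GeV⁴ → 1/(ℏ³c⁵) × (1 GeV in J)⁴ = 2.33 × 10²⁰ kg/m³.
Convert the energy scale: 0.338 eV⁴ = 3.38 × 10⁻³⁷ GeV⁴.
Result: 3.38 × 10⁻³⁷ × 2.33 × 10²⁰ = 7.87 × 10⁻¹⁷ kg/m³.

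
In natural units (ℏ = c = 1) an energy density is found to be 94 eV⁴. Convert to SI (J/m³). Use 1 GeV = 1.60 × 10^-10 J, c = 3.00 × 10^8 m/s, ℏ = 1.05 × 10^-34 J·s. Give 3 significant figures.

[E]/[L]³ = [E]⁴/(ℏc)³; restore (ℏc)⁻³.
1 GeV⁴ → 1/(ℏc)³ × (1 GeV in J)⁴ = 2.10 × 10^37 J/m³.
Convert the energy scale: 94 eV⁴ = 9.40 × 10^-35 GeV⁴.
Result: 9.40 × 10^-35 × 2.10 × 10^37 = 1.97 × 10^3 J/m³.

1.97 × 10^3 J/m³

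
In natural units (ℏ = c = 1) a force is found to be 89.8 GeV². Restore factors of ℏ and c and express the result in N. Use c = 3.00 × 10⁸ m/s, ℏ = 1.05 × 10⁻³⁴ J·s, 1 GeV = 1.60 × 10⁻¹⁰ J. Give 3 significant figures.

7.30 × 10⁷ N

Force is [E]/[L] = [E]²/(ℏc); restore (ℏc)⁻¹.
1 GeV² → 1/(ℏc) × (1 GeV in J)² = 8.13 × 10⁵ N.
Result: 89.8 × 8.13 × 10⁵ = 7.30 × 10⁷ N.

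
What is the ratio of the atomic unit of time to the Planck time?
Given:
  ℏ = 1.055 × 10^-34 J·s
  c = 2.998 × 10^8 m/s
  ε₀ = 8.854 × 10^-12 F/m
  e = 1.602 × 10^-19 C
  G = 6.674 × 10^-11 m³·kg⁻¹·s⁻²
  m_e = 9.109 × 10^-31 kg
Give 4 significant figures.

atomic unit of time: τ_au = (4πε₀)²ℏ³/(m_e e⁴) = 2.423 × 10^-17 s
Planck time: t_P = √(ℏG/c⁵) = 5.392 × 10^-44 s
ratio = 2.423 × 10^-17 / 5.392 × 10^-44 = 4.494 × 10^26

4.494 × 10^26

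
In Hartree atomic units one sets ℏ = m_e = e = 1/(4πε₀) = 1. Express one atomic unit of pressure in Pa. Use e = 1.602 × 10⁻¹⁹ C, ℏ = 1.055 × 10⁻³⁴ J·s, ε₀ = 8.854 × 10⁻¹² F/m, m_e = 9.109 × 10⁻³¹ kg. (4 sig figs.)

2.929 × 10¹³ Pa

P_au = E_h/a₀³ = m_e⁴e¹⁰/((4πε₀)⁵ℏ⁸)
E_h = 4.354 × 10⁻¹⁸ J
a₀ = 5.297 × 10⁻¹¹ m
E_h/a₀³ = 2.929 × 10¹³ Pa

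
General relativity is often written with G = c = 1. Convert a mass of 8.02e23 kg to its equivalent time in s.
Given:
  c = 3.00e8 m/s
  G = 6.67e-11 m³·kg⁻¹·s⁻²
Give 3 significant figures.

Mass → time via G/c³.
8.02e23 kg × (G/c³) = 1.98e-12 s

1.98e-12 s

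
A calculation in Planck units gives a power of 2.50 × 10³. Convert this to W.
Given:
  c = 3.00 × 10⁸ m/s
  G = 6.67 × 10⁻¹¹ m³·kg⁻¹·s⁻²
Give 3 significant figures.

One Planck power: P_P = c⁵/G = 3.64 × 10⁵² W.
2.50 × 10³ × 3.64 × 10⁵² W = 9.11 × 10⁵⁵ W

9.11 × 10⁵⁵ W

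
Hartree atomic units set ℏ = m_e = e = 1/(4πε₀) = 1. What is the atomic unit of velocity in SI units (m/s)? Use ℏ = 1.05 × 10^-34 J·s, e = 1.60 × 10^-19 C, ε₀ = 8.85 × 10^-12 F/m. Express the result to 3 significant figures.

From ℏ = m_e = e = 1/(4πε₀) = 1 the velocity scale is v_au = e²/(4πε₀ℏ).
  = 2.56 × 10^-38 / 1.17 × 10^-44
  = 2.19 × 10^6 m/s

2.19 × 10^6 m/s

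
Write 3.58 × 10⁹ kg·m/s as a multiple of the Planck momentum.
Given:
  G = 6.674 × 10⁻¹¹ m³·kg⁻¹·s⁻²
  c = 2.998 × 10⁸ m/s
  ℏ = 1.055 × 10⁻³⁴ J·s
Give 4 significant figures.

5.485 × 10⁸

Planck momentum: p_P = √(ℏc³/G) = 6.527 kg·m/s.
3.58 × 10⁹ / 6.527 = 5.485 × 10⁸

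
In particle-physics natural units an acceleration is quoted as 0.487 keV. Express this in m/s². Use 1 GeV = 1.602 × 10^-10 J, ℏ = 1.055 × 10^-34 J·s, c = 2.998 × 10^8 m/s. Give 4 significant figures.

2.217 × 10^26 m/s²

Acceleration is [L]/[T]² = c·[E]/ℏ.
1 GeV → c/ℏ × (1 GeV in J) = 4.552 × 10^32 m/s².
Convert the energy scale: 0.487 keV = 4.87 × 10^-7 GeV.
Result: 4.87 × 10^-7 × 4.552 × 10^32 = 2.217 × 10^26 m/s².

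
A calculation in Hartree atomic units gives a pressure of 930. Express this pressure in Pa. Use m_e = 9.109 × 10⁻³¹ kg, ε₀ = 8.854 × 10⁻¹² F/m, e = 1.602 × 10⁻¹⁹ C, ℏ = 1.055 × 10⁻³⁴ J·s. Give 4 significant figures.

2.724 × 10¹⁶ Pa

One atomic unit of pressure: P_au = E_h/a₀³ = m_e⁴e¹⁰/((4πε₀)⁵ℏ⁸) = 2.929 × 10¹³ Pa.
930 × 2.929 × 10¹³ Pa = 2.724 × 10¹⁶ Pa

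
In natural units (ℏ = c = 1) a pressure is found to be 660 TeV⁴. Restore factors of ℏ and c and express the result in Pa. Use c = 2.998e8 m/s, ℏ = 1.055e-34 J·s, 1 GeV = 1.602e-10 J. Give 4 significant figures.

1.374e52 Pa

Pressure is [E]/[L]³ = [E]⁴/(ℏc)³.
1 GeV⁴ → 1/(ℏc)³ × (1 GeV in J)⁴ = 2.082e37 Pa.
Convert the energy scale: 660 TeV⁴ = 6.60e14 GeV⁴.
Result: 6.60e14 × 2.082e37 = 1.374e52 Pa.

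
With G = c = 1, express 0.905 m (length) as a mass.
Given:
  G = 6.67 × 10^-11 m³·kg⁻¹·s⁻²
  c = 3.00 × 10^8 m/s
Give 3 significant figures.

Length → mass via c²/G.
0.905 m × (c²/G) = 1.22 × 10^27 kg

1.22 × 10^27 kg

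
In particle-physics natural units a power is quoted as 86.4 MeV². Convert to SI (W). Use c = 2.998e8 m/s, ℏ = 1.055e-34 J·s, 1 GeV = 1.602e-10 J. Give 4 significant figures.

2.102e10 W

Power is [E]/[T] = [E]²/ℏ.
1 GeV² → 1/ℏ × (1 GeV in J)² = 2.433e14 W.
Convert the energy scale: 86.4 MeV² = 8.64e-5 GeV².
Result: 8.64e-5 × 2.433e14 = 2.102e10 W.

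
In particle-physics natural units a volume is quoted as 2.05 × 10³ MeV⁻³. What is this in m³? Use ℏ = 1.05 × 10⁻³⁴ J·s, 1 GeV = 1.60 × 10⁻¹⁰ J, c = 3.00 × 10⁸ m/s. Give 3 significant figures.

Volume is [L]³ = [E]⁻³·(ℏc)³.
1 GeV⁻³ → (ℏc)³ × (1 GeV in J)⁻³ = 7.63 × 10⁻⁴⁸ m³.
Convert the energy scale: 2.05 × 10³ MeV⁻³ = 2.05 × 10¹² GeV⁻³.
Result: 2.05 × 10¹² × 7.63 × 10⁻⁴⁸ = 1.56 × 10⁻³⁵ m³.

1.56 × 10⁻³⁵ m³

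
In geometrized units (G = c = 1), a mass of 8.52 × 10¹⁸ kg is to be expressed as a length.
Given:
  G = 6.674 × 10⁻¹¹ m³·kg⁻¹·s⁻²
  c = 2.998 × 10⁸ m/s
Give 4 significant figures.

In G = c = 1 units mass has dimensions of length; the conversion factor is G/c².
8.52 × 10¹⁸ kg × (G/c²) = 6.326 × 10⁻⁹ m

6.326 × 10⁻⁹ m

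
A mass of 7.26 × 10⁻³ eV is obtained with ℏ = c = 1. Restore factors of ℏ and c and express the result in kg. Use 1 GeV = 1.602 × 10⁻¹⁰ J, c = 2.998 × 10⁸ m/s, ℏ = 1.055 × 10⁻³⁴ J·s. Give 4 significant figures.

1.294 × 10⁻³⁸ kg

Mass is [E]/c²; divide by c².
1 GeV → 1/c² × (1 GeV in J) = 1.782 × 10⁻²⁷ kg.
Convert the energy scale: 7.26 × 10⁻³ eV = 7.26 × 10⁻¹² GeV.
Result: 7.26 × 10⁻¹² × 1.782 × 10⁻²⁷ = 1.294 × 10⁻³⁸ kg.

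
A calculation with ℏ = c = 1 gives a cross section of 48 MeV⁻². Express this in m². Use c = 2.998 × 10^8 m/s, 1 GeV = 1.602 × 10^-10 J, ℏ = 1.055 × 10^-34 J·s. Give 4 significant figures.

1.871 × 10^-24 m²

Area is [L]² = [E]⁻²·(ℏc)²; restore (ℏc)².
1 GeV⁻² → (ℏc)² × (1 GeV in J)⁻² = 3.898 × 10^-32 m².
Convert the energy scale: 48 MeV⁻² = 4.80 × 10^7 GeV⁻².
Result: 4.80 × 10^7 × 3.898 × 10^-32 = 1.871 × 10^-24 m².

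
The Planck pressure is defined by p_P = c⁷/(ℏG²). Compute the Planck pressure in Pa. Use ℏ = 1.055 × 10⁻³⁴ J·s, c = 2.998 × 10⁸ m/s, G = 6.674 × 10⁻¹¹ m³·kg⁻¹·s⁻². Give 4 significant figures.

4.632 × 10¹¹³ Pa

p_P = c⁷/(ℏG²)
  = 2.177 × 10⁵⁹ / 4.699 × 10⁻⁵⁵
  = 4.632 × 10¹¹³ Pa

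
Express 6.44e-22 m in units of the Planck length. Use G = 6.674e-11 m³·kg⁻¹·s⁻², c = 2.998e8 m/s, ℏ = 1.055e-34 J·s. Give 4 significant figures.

3.984e13

Planck length: ℓ_P = √(ℏG/c³) = 1.616e-35 m.
6.44e-22 / 1.616e-35 = 3.984e13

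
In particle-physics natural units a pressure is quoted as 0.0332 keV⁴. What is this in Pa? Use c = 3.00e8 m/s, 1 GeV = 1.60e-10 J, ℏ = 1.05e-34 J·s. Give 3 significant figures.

6.96e11 Pa

Pressure is [E]/[L]³ = [E]⁴/(ℏc)³.
1 GeV⁴ → 1/(ℏc)³ × (1 GeV in J)⁴ = 2.10e37 Pa.
Convert the energy scale: 0.0332 keV⁴ = 3.32e-26 GeV⁴.
Result: 3.32e-26 × 2.10e37 = 6.96e11 Pa.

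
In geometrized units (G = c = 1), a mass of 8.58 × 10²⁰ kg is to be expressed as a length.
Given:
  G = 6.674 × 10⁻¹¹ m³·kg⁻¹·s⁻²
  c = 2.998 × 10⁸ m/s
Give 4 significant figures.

6.371 × 10⁻⁷ m

In G = c = 1 units mass has dimensions of length; the conversion factor is G/c².
8.58 × 10²⁰ kg × (G/c²) = 6.371 × 10⁻⁷ m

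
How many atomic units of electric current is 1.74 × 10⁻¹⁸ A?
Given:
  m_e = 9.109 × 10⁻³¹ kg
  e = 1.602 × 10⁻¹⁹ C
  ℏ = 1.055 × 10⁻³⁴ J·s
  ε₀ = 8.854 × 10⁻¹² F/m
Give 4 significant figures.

atomic unit of electric current: I_au = e E_h/ℏ = m_e e⁵/((4πε₀)²ℏ³) = 6.612 × 10⁻³ A.
1.74 × 10⁻¹⁸ / 6.612 × 10⁻³ = 2.632 × 10⁻¹⁶

2.632 × 10⁻¹⁶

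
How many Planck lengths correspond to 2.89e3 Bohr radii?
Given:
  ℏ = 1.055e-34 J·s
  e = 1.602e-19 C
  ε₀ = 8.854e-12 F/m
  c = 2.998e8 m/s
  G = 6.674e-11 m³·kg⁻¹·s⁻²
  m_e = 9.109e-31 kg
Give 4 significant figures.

Bohr radius: a₀ = 4πε₀ℏ²/(m_e e²) = 5.297e-11 m
Planck length: ℓ_P = √(ℏG/c³) = 1.616e-35 m
2.89e3 × 5.297e-11 / 1.616e-35 = 9.471e27

9.471e27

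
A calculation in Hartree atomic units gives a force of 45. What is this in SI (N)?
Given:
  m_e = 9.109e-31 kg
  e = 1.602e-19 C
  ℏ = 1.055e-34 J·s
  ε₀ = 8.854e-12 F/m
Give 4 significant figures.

3.699e-6 N

One atomic unit of force: F_au = E_h/a₀ = m_e²e⁶/((4πε₀)³ℏ⁴) = 8.220e-8 N.
45 × 8.220e-8 N = 3.699e-6 N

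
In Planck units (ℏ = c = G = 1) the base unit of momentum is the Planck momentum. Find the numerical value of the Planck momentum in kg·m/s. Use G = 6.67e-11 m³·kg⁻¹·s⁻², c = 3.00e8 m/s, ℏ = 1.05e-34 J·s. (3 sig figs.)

p_P = √(ℏc³/G)
  = √(42.5)
  = 6.52 kg·m/s

6.52 kg·m/s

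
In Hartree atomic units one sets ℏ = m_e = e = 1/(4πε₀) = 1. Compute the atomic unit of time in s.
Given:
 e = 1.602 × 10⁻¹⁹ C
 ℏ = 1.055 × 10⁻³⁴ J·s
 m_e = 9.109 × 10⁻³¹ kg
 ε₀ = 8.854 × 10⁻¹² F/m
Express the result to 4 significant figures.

τ_au = (4πε₀)²ℏ³/(m_e e⁴)
E_h = 4.354 × 10⁻¹⁸ J
ℏ/E_h = 2.423 × 10⁻¹⁷ s

2.423 × 10⁻¹⁷ s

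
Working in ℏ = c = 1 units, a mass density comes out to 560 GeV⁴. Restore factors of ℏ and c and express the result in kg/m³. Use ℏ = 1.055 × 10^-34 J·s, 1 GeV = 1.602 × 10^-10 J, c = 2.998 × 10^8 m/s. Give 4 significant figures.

Mass density is [E]/(c²[L]³) = [E]⁴/(ℏ³c⁵).
1 GeV⁴ → 1/(ℏ³c⁵) × (1 GeV in J)⁴ = 2.316 × 10^20 kg/m³.
Result: 560 × 2.316 × 10^20 = 1.297 × 10^23 kg/m³.

1.297 × 10^23 kg/m³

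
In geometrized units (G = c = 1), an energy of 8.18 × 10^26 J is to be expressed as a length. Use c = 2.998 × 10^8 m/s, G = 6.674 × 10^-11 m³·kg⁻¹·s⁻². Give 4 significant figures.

Energy → length via G/c⁴.
8.18 × 10^26 J × (G/c⁴) = 6.758 × 10^-18 m

6.758 × 10^-18 m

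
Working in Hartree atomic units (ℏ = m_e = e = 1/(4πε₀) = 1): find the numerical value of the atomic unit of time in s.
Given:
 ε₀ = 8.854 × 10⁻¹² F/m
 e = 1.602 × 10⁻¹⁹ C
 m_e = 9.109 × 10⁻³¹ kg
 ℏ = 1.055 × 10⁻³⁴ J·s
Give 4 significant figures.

The unique combination of the constants set to 1 with dimensions of time is τ_au = (4πε₀)²ℏ³/(m_e e⁴).
E_h = 4.354 × 10⁻¹⁸ J
ℏ/E_h = 2.423 × 10⁻¹⁷ s

2.423 × 10⁻¹⁷ s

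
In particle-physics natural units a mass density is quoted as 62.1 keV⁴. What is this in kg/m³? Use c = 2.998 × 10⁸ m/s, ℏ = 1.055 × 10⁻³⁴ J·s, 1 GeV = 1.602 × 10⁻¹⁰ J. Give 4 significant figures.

0.01438 kg/m³

Mass density is [E]/(c²[L]³) = [E]⁴/(ℏ³c⁵).
1 GeV⁴ → 1/(ℏ³c⁵) × (1 GeV in J)⁴ = 2.316 × 10²⁰ kg/m³.
Convert the energy scale: 62.1 keV⁴ = 6.21 × 10⁻²³ GeV⁴.
Result: 6.21 × 10⁻²³ × 2.316 × 10²⁰ = 0.01438 kg/m³.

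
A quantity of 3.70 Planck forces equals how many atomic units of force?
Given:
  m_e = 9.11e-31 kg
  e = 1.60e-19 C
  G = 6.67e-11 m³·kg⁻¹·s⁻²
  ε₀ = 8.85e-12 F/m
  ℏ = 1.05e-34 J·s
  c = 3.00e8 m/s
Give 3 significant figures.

5.40e51

Planck force: F_P = c⁴/G = 1.21e44 N
atomic unit of force: F_au = E_h/a₀ = m_e²e⁶/((4πε₀)³ℏ⁴) = 8.33e-8 N
3.70 × 1.21e44 / 8.33e-8 = 5.40e51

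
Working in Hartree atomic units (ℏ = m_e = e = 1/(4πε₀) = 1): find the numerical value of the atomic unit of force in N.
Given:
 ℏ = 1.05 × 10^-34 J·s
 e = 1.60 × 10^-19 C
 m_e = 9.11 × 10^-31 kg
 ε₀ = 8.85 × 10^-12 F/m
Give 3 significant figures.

8.33 × 10^-8 N

The unique combination of the constants set to 1 with dimensions of force is F_au = E_h/a₀ = m_e²e⁶/((4πε₀)³ℏ⁴).
E_h = 4.38 × 10^-18 J
a₀ = 5.26 × 10^-11 m
E_h/a₀ = 8.33 × 10^-8 N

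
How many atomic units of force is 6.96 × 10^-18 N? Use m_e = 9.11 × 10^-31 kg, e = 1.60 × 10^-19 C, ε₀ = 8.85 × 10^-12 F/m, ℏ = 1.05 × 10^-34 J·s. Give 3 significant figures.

8.36 × 10^-11

atomic unit of force: F_au = E_h/a₀ = m_e²e⁶/((4πε₀)³ℏ⁴) = 8.33 × 10^-8 N.
6.96 × 10^-18 / 8.33 × 10^-8 = 8.36 × 10^-11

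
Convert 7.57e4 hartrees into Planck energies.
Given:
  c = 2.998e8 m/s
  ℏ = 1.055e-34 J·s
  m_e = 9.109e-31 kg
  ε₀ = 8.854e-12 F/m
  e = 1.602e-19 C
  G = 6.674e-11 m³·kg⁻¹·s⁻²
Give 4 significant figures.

hartree: E_h = m_e e⁴/(4πε₀ℏ)² = 4.354e-18 J
Planck energy: E_P = √(ℏc⁵/G) = 1.957e9 J
7.57e4 × 4.354e-18 / 1.957e9 = 1.685e-22

1.685e-22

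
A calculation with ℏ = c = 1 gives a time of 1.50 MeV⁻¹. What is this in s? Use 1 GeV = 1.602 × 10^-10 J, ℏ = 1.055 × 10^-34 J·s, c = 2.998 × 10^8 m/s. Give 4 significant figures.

A time is [E]⁻¹ in ℏ=c=1; restore one factor of ℏ.
1 GeV⁻¹ → ℏ × (1 GeV in J)⁻¹ = 6.586 × 10^-25 s.
Convert the energy scale: 1.50 MeV⁻¹ = 1.50 × 10^3 GeV⁻¹.
Result: 1.50 × 10^3 × 6.586 × 10^-25 = 9.878 × 10^-22 s.

9.878 × 10^-22 s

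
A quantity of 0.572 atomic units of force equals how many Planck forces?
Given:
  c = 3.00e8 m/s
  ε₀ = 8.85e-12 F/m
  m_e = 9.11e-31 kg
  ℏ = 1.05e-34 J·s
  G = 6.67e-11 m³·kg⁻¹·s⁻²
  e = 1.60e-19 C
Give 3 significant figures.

atomic unit of force: F_au = E_h/a₀ = m_e²e⁶/((4πε₀)³ℏ⁴) = 8.33e-8 N
Planck force: F_P = c⁴/G = 1.21e44 N
0.572 × 8.33e-8 / 1.21e44 = 3.92e-52

3.92e-52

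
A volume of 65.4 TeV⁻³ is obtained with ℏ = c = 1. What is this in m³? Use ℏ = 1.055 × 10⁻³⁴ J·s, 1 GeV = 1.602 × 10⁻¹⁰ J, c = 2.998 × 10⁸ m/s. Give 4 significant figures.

Volume is [L]³ = [E]⁻³·(ℏc)³.
1 GeV⁻³ → (ℏc)³ × (1 GeV in J)⁻³ = 7.696 × 10⁻⁴⁸ m³.
Convert the energy scale: 65.4 TeV⁻³ = 6.54 × 10⁻⁸ GeV⁻³.
Result: 6.54 × 10⁻⁸ × 7.696 × 10⁻⁴⁸ = 5.033 × 10⁻⁵⁵ m³.

5.033 × 10⁻⁵⁵ m³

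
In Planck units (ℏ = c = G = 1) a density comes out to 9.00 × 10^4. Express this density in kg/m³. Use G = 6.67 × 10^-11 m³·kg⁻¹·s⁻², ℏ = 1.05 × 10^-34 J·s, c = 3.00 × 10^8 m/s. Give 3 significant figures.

One Planck density: ρ_P = c⁵/(ℏG²) = 5.20 × 10^96 kg/m³.
9.00 × 10^4 × 5.20 × 10^96 kg/m³ = 4.68 × 10^101 kg/m³

4.68 × 10^101 kg/m³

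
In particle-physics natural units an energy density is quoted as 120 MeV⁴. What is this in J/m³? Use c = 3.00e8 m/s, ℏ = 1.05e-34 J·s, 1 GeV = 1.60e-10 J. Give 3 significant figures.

2.52e27 J/m³

[E]/[L]³ = [E]⁴/(ℏc)³; restore (ℏc)⁻³.
1 GeV⁴ → 1/(ℏc)³ × (1 GeV in J)⁴ = 2.10e37 J/m³.
Convert the energy scale: 120 MeV⁴ = 1.20e-10 GeV⁴.
Result: 1.20e-10 × 2.10e37 = 2.52e27 J/m³.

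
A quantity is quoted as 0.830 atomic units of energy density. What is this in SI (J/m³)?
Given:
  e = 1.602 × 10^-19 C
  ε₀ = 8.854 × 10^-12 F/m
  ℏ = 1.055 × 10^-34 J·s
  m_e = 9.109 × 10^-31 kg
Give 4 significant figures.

2.431 × 10^13 J/m³

One atomic unit of energy density: u_au = E_h/a₀³ = m_e⁴e¹⁰/((4πε₀)⁵ℏ⁸) = 2.929 × 10^13 J/m³.
0.830 × 2.929 × 10^13 J/m³ = 2.431 × 10^13 J/m³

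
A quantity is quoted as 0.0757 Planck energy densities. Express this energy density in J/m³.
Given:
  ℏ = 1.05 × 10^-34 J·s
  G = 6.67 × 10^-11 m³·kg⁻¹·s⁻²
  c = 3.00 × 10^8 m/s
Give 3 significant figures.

One Planck energy density: u_P = c⁷/(ℏG²) = 4.68 × 10^113 J/m³.
0.0757 × 4.68 × 10^113 J/m³ = 3.54 × 10^112 J/m³

3.54 × 10^112 J/m³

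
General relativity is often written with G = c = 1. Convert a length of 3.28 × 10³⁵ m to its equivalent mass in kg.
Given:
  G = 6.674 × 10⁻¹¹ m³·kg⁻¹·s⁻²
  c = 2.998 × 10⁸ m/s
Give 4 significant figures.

4.417 × 10⁶² kg

Length → mass via c²/G.
3.28 × 10³⁵ m × (c²/G) = 4.417 × 10⁶² kg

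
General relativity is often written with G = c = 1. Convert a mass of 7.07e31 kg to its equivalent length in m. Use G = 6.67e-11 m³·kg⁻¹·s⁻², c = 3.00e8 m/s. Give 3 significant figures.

In G = c = 1 units mass has dimensions of length; the conversion factor is G/c².
7.07e31 kg × (G/c²) = 5.24e4 m

5.24e4 m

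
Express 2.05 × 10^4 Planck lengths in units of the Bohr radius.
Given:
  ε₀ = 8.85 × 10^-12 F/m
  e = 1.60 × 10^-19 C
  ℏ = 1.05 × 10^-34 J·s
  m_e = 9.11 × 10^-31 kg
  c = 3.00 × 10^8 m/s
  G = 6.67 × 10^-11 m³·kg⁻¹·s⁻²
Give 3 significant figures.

6.28 × 10^-21

Planck length: ℓ_P = √(ℏG/c³) = 1.61 × 10^-35 m
Bohr radius: a₀ = 4πε₀ℏ²/(m_e e²) = 5.26 × 10^-11 m
2.05 × 10^4 × 1.61 × 10^-35 / 5.26 × 10^-11 = 6.28 × 10^-21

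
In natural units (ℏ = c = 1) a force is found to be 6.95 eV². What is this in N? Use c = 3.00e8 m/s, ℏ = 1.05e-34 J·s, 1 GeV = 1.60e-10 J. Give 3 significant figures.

Force is [E]/[L] = [E]²/(ℏc); restore (ℏc)⁻¹.
1 GeV² → 1/(ℏc) × (1 GeV in J)² = 8.13e5 N.
Convert the energy scale: 6.95 eV² = 6.95e-18 GeV².
Result: 6.95e-18 × 8.13e5 = 5.65e-12 N.

5.65e-12 N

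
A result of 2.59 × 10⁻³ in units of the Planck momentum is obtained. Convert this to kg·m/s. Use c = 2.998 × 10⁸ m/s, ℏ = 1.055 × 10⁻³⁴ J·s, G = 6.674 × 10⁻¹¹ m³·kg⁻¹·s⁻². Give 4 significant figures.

0.01690 kg·m/s

One Planck momentum: p_P = √(ℏc³/G) = 6.527 kg·m/s.
2.59 × 10⁻³ × 6.527 kg·m/s = 0.01690 kg·m/s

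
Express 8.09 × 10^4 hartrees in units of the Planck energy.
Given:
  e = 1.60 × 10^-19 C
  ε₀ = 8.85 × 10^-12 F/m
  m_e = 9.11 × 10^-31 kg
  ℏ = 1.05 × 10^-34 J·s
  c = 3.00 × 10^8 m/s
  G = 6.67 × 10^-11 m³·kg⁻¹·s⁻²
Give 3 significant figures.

1.81 × 10^-22

hartree: E_h = m_e e⁴/(4πε₀ℏ)² = 4.38 × 10^-18 J
Planck energy: E_P = √(ℏc⁵/G) = 1.96 × 10^9 J
8.09 × 10^4 × 4.38 × 10^-18 / 1.96 × 10^9 = 1.81 × 10^-22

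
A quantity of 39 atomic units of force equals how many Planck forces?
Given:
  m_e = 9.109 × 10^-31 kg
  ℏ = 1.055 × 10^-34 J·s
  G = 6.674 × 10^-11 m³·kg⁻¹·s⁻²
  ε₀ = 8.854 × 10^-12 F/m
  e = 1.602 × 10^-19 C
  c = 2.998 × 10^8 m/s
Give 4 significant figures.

2.648 × 10^-50

atomic unit of force: F_au = E_h/a₀ = m_e²e⁶/((4πε₀)³ℏ⁴) = 8.220 × 10^-8 N
Planck force: F_P = c⁴/G = 1.210 × 10^44 N
39 × 8.220 × 10^-8 / 1.210 × 10^44 = 2.648 × 10^-50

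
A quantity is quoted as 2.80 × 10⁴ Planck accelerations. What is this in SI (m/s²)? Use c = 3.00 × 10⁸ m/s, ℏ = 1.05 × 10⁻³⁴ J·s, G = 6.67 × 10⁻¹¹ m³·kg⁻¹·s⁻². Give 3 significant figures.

1.56 × 10⁵⁶ m/s²

One Planck acceleration: a_P = √(c⁷/(ℏG)) = 5.59 × 10⁵¹ m/s².
2.80 × 10⁴ × 5.59 × 10⁵¹ m/s² = 1.56 × 10⁵⁶ m/s²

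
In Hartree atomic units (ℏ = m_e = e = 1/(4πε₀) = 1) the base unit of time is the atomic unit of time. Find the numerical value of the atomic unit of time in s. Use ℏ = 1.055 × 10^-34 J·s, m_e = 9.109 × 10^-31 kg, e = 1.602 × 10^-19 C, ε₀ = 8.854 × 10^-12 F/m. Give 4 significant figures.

2.423 × 10^-17 s

τ_au = (4πε₀)²ℏ³/(m_e e⁴)
E_h = 4.354 × 10^-18 J
ℏ/E_h = 2.423 × 10^-17 s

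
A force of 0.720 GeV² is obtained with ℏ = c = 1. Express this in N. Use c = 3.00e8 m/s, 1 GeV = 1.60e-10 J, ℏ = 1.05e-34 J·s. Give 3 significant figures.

Force is [E]/[L] = [E]²/(ℏc); restore (ℏc)⁻¹.
1 GeV² → 1/(ℏc) × (1 GeV in J)² = 8.13e5 N.
Result: 0.720 × 8.13e5 = 5.85e5 N.

5.85e5 N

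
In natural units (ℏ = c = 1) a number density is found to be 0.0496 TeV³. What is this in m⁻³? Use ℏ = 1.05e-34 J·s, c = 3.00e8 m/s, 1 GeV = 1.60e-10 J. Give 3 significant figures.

6.50e54 m⁻³

Number density is [L]⁻³ = [E]³/(ℏc)³.
1 GeV³ → 1/(ℏc)³ × (1 GeV in J)³ = 1.31e47 m⁻³.
Convert the energy scale: 0.0496 TeV³ = 4.96e7 GeV³.
Result: 4.96e7 × 1.31e47 = 6.50e54 m⁻³.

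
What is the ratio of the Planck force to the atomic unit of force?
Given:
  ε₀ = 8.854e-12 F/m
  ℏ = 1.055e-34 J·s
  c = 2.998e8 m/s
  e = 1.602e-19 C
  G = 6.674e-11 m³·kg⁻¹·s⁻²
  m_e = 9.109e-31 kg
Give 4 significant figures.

1.473e51

Planck force: F_P = c⁴/G = 1.210e44 N
atomic unit of force: F_au = E_h/a₀ = m_e²e⁶/((4πε₀)³ℏ⁴) = 8.220e-8 N
ratio = 1.210e44 / 8.220e-8 = 1.473e51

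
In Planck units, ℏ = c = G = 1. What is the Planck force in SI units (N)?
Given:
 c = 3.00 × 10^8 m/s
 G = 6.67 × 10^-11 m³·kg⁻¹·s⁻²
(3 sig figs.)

1.21 × 10^44 N

From ℏ = c = G = 1 the force scale is F_P = c⁴/G.
  = 8.10 × 10^33 / 6.67 × 10^-11
  = 1.21 × 10^44 N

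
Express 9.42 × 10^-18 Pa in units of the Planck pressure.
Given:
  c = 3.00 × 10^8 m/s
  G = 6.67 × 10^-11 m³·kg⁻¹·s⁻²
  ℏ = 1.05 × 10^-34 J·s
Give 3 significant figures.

2.01 × 10^-131

Planck pressure: p_P = c⁷/(ℏG²) = 4.68 × 10^113 Pa.
9.42 × 10^-18 / 4.68 × 10^113 = 2.01 × 10^-131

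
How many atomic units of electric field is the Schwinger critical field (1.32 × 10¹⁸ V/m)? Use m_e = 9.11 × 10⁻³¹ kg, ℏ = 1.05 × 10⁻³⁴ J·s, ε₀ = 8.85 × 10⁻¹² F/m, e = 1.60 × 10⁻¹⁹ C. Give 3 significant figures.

2.54 × 10⁶

atomic unit of electric field: E_au = E_h/(e a₀) = m_e²e⁵/((4πε₀)³ℏ⁴) = 5.20 × 10¹¹ V/m.
1.32 × 10¹⁸ / 5.20 × 10¹¹ = 2.54 × 10⁶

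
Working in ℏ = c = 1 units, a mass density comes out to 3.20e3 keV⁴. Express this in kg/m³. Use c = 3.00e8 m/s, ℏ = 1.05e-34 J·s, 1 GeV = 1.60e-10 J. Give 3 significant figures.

Mass density is [E]/(c²[L]³) = [E]⁴/(ℏ³c⁵).
1 GeV⁴ → 1/(ℏ³c⁵) × (1 GeV in J)⁴ = 2.33e20 kg/m³.
Convert the energy scale: 3.20e3 keV⁴ = 3.20e-21 GeV⁴.
Result: 3.20e-21 × 2.33e20 = 0.746 kg/m³.

0.746 kg/m³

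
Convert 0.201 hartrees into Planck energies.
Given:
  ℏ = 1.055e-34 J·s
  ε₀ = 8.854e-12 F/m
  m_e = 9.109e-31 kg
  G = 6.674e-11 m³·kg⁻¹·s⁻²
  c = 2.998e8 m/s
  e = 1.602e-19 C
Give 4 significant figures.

4.473e-28

hartree: E_h = m_e e⁴/(4πε₀ℏ)² = 4.354e-18 J
Planck energy: E_P = √(ℏc⁵/G) = 1.957e9 J
0.201 × 4.354e-18 / 1.957e9 = 4.473e-28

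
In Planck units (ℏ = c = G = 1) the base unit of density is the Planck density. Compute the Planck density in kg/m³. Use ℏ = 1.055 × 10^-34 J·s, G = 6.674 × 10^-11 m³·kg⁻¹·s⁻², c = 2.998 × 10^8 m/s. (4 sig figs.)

ρ_P = c⁵/(ℏG²)
  = 2.422 × 10^42 / 4.699 × 10^-55
  = 5.154 × 10^96 kg/m³

5.154 × 10^96 kg/m³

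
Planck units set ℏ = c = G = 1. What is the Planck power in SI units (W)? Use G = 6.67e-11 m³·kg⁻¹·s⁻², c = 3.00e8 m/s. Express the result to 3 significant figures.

3.64e52 W

From ℏ = c = G = 1 the power scale is P_P = c⁵/G.
  = 2.43e42 / 6.67e-11
  = 3.64e52 W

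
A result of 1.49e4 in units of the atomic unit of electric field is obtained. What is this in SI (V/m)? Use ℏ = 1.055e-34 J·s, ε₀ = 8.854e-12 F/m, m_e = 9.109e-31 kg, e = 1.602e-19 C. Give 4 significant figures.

7.645e15 V/m

One atomic unit of electric field: E_au = E_h/(e a₀) = m_e²e⁵/((4πε₀)³ℏ⁴) = 5.131e11 V/m.
1.49e4 × 5.131e11 V/m = 7.645e15 V/m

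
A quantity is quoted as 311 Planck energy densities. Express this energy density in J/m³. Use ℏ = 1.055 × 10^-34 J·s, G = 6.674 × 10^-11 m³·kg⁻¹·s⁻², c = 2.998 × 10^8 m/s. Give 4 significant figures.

1.441 × 10^116 J/m³

One Planck energy density: u_P = c⁷/(ℏG²) = 4.632 × 10^113 J/m³.
311 × 4.632 × 10^113 J/m³ = 1.441 × 10^116 J/m³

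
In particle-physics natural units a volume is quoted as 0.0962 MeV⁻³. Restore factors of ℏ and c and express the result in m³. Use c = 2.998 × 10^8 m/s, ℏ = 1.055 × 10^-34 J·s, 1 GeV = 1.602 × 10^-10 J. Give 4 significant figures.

Volume is [L]³ = [E]⁻³·(ℏc)³.
1 GeV⁻³ → (ℏc)³ × (1 GeV in J)⁻³ = 7.696 × 10^-48 m³.
Convert the energy scale: 0.0962 MeV⁻³ = 9.62 × 10^7 GeV⁻³.
Result: 9.62 × 10^7 × 7.696 × 10^-48 = 7.404 × 10^-40 m³.

7.404 × 10^-40 m³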